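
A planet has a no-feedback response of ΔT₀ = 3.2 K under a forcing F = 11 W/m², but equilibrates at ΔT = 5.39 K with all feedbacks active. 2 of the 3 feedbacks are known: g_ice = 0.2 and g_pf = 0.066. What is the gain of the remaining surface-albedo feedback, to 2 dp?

0.14

Amplification A = ΔT/ΔT₀ = 5.39/3.2 = 1.684.
Total gain g = 1 − 1/A = 1 − 1/1.684 = 0.4062.
Known gains sum to 0.2 + 0.066 = 0.266.
g_alb = 0.4062 − 0.266 = 0.14.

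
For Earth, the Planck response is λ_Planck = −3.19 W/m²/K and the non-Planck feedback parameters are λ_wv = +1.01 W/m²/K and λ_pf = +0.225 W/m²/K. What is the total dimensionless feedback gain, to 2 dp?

0.39

Convert to gains: g_wv = 1.01/3.19 = 0.3166; g_pf = 0.225/3.19 = 0.07053.
Total gain g = 0.38713.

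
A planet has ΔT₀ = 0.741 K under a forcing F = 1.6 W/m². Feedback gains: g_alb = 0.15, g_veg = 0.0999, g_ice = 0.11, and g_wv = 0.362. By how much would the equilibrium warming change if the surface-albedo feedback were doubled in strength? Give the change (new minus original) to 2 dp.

3.12 K

Original: g = 0.7219, ΔT = 0.741/(1−0.7219) = 2.6645 K.
With doubled surface-albedo: g' = 0.8719, ΔT' = 0.741/(1−0.8719) = 5.7845 K.
Change = 5.7845 − 2.6645 = 3.12 K.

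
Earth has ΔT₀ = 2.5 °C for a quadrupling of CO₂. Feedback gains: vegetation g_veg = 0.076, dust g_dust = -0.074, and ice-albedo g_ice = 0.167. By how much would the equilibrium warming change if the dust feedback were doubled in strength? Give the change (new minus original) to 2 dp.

Original: g = 0.169, ΔT = 2.5/(1−0.169) = 3.0084 °C.
With doubled dust: g' = 0.095, ΔT' = 2.5/(1−0.095) = 2.7624 °C.
Change = 2.7624 − 3.0084 = -0.25 °C.

-0.25 °C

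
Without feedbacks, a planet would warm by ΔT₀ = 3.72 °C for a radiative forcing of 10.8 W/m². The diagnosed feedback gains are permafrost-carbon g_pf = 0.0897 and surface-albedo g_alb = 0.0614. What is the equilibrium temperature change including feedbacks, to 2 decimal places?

4.38 °C

Total gain g = 0.0897 + 0.0614 = 0.1511.
Amplification A = 1/(1 − 0.1511) = 1.178.
ΔT = 3.72 × 1.178 = 4.38 °C.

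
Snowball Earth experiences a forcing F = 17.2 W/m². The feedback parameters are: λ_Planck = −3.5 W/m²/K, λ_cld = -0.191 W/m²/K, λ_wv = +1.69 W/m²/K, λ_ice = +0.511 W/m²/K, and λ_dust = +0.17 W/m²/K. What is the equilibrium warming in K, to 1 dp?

13.0 K

Net feedback parameter λ = (−3.5) + (-0.191) + (+1.69) + (+0.511) + (+0.17) = -1.32 W/m²/K.
ΔT = −F/λ = −17.2/(-1.32) = 13.0 K.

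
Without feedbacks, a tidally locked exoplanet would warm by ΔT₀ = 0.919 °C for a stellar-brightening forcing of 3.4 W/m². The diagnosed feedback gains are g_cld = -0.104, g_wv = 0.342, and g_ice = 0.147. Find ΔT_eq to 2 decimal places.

1.49 °C

Total gain g = -0.104 + 0.342 + 0.147 = 0.385.
Amplification A = 1/(1 − 0.385) = 1.626.
ΔT = 0.919 × 1.626 = 1.49 °C.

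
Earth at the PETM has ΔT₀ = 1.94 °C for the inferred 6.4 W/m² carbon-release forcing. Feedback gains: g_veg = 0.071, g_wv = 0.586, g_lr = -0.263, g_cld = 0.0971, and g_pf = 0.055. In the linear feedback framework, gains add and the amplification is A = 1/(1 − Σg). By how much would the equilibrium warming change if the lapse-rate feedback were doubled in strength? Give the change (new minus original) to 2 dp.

Original: g = 0.5461, ΔT = 1.94/(1−0.5461) = 4.2741 °C.
With doubled lapse-rate: g' = 0.2831, ΔT' = 1.94/(1−0.2831) = 2.7061 °C.
Change = 2.7061 − 4.2741 = -1.57 °C.

-1.57 °C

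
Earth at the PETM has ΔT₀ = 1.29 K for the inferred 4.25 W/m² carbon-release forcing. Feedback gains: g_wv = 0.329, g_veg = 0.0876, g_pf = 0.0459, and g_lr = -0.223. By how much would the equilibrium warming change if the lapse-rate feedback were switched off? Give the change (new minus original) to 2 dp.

Original: g = 0.2395, ΔT = 1.29/(1−0.2395) = 1.6963 K.
Without lapse-rate: g' = 0.4625, ΔT' = 1.29/(1−0.4625) = 2.4000 K.
Change = 2.4000 − 1.6963 = 0.70 K.

0.70 K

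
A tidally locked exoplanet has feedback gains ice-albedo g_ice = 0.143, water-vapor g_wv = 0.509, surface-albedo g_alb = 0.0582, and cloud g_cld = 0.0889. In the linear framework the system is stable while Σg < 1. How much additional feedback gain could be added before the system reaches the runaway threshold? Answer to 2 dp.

0.20

Current total gain = 0.143 + 0.509 + 0.0582 + 0.0889 = 0.7991.
Margin to runaway = 1 − 0.7991 = 0.20.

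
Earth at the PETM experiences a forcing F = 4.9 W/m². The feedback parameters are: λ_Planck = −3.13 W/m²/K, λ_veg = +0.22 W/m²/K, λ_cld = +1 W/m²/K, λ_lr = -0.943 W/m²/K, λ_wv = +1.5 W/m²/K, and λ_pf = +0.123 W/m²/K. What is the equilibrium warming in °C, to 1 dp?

Net feedback parameter λ = (−3.13) + (+0.22) + (+1) + (-0.943) + (+1.5) + (+0.123) = -1.23 W/m²/K.
ΔT = −F/λ = −4.9/(-1.23) = 4.0 °C.

4.0 °C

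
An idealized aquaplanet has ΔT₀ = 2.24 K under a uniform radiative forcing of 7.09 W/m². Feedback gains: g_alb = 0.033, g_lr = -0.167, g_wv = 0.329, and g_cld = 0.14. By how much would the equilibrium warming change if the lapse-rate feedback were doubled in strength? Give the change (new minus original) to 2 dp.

-0.68 K

Original: g = 0.335, ΔT = 2.24/(1−0.335) = 3.3684 K.
With doubled lapse-rate: g' = 0.168, ΔT' = 2.24/(1−0.168) = 2.6923 K.
Change = 2.6923 − 3.3684 = -0.68 K.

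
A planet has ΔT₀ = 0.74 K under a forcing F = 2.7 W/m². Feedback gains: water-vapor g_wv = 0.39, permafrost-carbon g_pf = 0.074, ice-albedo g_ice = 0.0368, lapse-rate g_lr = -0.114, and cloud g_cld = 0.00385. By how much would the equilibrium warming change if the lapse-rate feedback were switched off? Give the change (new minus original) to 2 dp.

Original: g = 0.39065, ΔT = 0.74/(1−0.39065) = 1.2144 K.
Without lapse-rate: g' = 0.50465, ΔT' = 0.74/(1−0.50465) = 1.4939 K.
Change = 1.4939 − 1.2144 = 0.28 K.

0.28 K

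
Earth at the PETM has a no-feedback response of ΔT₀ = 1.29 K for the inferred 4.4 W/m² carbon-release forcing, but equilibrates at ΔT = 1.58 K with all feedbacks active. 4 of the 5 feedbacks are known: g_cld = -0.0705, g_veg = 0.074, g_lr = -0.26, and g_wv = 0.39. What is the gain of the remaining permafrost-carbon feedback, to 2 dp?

Amplification A = ΔT/ΔT₀ = 1.58/1.29 = 1.225.
Total gain g = 1 − 1/A = 1 − 1/1.225 = 0.1837.
Known gains sum to -0.0705 + 0.074 − 0.26 + 0.39 = 0.1335.
g_pf = 0.1837 − 0.1335 = 0.05.

0.05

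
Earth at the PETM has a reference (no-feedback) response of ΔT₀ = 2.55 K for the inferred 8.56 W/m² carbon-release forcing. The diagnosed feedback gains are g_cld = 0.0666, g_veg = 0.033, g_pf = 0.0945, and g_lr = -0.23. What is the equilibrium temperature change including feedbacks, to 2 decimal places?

Total gain g = 0.0666 + 0.033 + 0.0945 − 0.23 = -0.0359.
Amplification A = 1/(1 + 0.0359) = 0.9653.
ΔT = 2.55 × 0.9653 = 2.46 K.

2.46 K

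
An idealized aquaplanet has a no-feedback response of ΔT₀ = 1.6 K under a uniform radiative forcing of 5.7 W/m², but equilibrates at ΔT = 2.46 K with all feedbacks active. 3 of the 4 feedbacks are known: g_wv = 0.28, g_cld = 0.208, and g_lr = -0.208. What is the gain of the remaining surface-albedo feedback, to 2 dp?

0.07

Amplification A = ΔT/ΔT₀ = 2.46/1.6 = 1.537.
Total gain g = 1 − 1/A = 1 − 1/1.537 = 0.3494.
Known gains sum to 0.28 + 0.208 − 0.208 = 0.28.
g_alb = 0.3494 − 0.28 = 0.07.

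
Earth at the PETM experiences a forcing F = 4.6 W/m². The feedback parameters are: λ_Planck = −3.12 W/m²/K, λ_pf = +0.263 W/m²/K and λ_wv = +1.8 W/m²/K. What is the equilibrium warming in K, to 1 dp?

4.4 K

Net feedback parameter λ = (−3.12) + (+0.263) + (+1.8) = -1.057 W/m²/K.
ΔT = −F/λ = −4.6/(-1.057) = 4.4 K.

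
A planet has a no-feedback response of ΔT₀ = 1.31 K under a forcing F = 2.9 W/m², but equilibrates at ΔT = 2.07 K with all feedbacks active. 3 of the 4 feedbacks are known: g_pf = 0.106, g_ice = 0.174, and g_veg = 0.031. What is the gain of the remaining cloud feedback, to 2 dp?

Amplification A = ΔT/ΔT₀ = 2.07/1.31 = 1.58.
Total gain g = 1 − 1/A = 1 − 1/1.58 = 0.3671.
Known gains sum to 0.106 + 0.174 + 0.031 = 0.311.
g_cld = 0.3671 − 0.311 = 0.06.

0.06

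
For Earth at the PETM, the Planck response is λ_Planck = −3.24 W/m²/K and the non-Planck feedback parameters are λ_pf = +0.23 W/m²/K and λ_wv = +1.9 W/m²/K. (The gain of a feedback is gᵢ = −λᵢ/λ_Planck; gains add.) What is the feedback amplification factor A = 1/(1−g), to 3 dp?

2.919

Convert to gains: g_pf = 0.23/3.24 = 0.07099; g_wv = 1.9/3.24 = 0.5864.
Total gain g = 0.65739.
A = 1/(1 − 0.65739) = 2.919.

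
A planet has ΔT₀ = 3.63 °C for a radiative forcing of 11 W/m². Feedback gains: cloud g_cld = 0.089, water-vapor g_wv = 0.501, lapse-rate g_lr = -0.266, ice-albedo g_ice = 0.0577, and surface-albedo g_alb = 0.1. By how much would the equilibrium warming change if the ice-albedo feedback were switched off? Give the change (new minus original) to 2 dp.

Original: g = 0.4817, ΔT = 3.63/(1−0.4817) = 7.0037 °C.
Without ice-albedo: g' = 0.424, ΔT' = 3.63/(1−0.424) = 6.3021 °C.
Change = 6.3021 − 7.0037 = -0.70 °C.

-0.70 °C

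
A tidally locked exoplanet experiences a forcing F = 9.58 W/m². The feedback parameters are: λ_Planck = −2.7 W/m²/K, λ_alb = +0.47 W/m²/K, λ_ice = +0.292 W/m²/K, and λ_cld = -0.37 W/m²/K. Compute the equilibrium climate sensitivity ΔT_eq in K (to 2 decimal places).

4.15 K

Net feedback parameter λ = (−2.7) + (+0.47) + (+0.292) + (-0.37) = -2.308 W/m²/K.
ΔT = −F/λ = −9.58/(-2.308) = 4.15 K.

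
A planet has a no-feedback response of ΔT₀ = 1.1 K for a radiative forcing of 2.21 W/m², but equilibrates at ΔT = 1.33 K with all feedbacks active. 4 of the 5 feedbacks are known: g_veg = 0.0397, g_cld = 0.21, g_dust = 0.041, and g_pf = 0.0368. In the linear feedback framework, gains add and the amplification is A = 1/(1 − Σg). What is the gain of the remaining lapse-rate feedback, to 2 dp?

Amplification A = ΔT/ΔT₀ = 1.33/1.1 = 1.209.
Total gain g = 1 − 1/A = 1 − 1/1.209 = 0.1729.
Known gains sum to 0.0397 + 0.21 + 0.041 + 0.0368 = 0.3275.
g_lr = 0.1729 − 0.3275 = -0.15.

-0.15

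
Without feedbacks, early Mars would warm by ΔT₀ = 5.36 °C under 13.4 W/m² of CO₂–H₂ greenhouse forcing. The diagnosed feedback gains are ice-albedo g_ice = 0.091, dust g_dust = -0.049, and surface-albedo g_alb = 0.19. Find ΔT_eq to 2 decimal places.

Total gain g = 0.091 − 0.049 + 0.19 = 0.232.
Amplification A = 1/(1 − 0.232) = 1.302.
ΔT = 5.36 × 1.302 = 6.98 °C.

6.98 °C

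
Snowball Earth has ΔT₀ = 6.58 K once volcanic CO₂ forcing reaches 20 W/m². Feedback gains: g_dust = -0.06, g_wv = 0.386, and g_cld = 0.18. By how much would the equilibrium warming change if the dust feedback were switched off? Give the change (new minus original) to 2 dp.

Original: g = 0.506, ΔT = 6.58/(1−0.506) = 13.3198 K.
Without dust: g' = 0.566, ΔT' = 6.58/(1−0.566) = 15.1613 K.
Change = 15.1613 − 13.3198 = 1.84 K.

1.84 K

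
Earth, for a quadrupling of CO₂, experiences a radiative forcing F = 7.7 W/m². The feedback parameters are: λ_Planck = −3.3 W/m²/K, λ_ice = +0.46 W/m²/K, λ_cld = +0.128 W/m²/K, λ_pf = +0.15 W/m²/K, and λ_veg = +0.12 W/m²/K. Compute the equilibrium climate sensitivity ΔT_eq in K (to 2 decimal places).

Net feedback parameter λ = (−3.3) + (+0.46) + (+0.128) + (+0.15) + (+0.12) = -2.442 W/m²/K.
ΔT = −F/λ = −7.7/(-2.442) = 3.15 K.

3.15 K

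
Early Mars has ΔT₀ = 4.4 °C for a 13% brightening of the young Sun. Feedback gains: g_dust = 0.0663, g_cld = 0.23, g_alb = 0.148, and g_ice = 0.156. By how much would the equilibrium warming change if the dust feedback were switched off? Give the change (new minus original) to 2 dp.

-1.57 °C

Original: g = 0.6003, ΔT = 4.4/(1−0.6003) = 11.0083 °C.
Without dust: g' = 0.534, ΔT' = 4.4/(1−0.534) = 9.4421 °C.
Change = 9.4421 − 11.0083 = -1.57 °C.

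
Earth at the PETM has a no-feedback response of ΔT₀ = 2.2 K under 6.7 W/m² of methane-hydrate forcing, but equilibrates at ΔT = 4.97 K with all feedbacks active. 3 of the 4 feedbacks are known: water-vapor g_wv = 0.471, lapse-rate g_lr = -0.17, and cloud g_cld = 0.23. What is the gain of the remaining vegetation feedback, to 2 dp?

0.03

Amplification A = ΔT/ΔT₀ = 4.97/2.2 = 2.259.
Total gain g = 1 − 1/A = 1 − 1/2.259 = 0.5573.
Known gains sum to 0.471 − 0.17 + 0.23 = 0.531.
g_veg = 0.5573 − 0.531 = 0.03.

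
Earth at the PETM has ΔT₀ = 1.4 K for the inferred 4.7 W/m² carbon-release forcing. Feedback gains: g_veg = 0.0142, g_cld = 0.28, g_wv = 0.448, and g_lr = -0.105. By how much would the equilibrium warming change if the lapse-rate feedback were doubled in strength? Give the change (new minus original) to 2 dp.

Original: g = 0.6372, ΔT = 1.4/(1−0.6372) = 3.8589 K.
With doubled lapse-rate: g' = 0.5322, ΔT' = 1.4/(1−0.5322) = 2.9927 K.
Change = 2.9927 − 3.8589 = -0.87 K.

-0.87 K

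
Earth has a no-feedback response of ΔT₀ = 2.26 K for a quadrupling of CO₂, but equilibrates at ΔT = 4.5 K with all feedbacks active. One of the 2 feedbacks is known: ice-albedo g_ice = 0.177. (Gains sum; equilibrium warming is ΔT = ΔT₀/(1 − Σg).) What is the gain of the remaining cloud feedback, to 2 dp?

Amplification A = ΔT/ΔT₀ = 4.5/2.26 = 1.991.
Total gain g = 1 − 1/A = 1 − 1/1.991 = 0.4977.
The known gain is 0.177.
g_cld = 0.4977 − 0.177 = 0.32.

0.32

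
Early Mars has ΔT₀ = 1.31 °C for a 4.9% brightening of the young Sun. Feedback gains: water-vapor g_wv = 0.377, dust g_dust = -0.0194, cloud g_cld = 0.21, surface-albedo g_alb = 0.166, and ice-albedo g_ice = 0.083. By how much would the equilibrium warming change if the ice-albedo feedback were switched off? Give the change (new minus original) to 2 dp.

-2.23 °C

Original: g = 0.8166, ΔT = 1.31/(1−0.8166) = 7.1429 °C.
Without ice-albedo: g' = 0.7336, ΔT' = 1.31/(1−0.7336) = 4.9174 °C.
Change = 4.9174 − 7.1429 = -2.23 °C.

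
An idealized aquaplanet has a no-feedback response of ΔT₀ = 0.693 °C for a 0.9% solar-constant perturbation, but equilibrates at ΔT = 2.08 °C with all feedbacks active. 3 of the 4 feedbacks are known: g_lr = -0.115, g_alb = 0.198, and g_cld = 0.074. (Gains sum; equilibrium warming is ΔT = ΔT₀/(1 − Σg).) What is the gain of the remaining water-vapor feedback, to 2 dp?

0.51

Amplification A = ΔT/ΔT₀ = 2.08/0.693 = 3.001.
Total gain g = 1 − 1/A = 1 − 1/3.001 = 0.6668.
Known gains sum to -0.115 + 0.198 + 0.074 = 0.157.
g_wv = 0.6668 − 0.157 = 0.51.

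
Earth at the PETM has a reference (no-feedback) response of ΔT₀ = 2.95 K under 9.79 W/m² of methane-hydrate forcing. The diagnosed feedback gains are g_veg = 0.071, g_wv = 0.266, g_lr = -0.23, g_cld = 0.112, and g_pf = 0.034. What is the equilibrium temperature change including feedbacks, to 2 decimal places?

Total gain g = 0.071 + 0.266 − 0.23 + 0.112 + 0.034 = 0.253.
Amplification A = 1/(1 − 0.253) = 1.339.
ΔT = 2.95 × 1.339 = 3.95 K.

3.95 K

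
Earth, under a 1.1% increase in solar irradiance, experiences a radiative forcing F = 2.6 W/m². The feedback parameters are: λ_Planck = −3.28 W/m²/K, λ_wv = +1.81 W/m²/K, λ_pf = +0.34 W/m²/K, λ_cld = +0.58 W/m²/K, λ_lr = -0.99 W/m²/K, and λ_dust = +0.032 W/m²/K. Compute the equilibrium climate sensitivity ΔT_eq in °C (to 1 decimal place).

1.7 °C

Net feedback parameter λ = (−3.28) + (+1.81) + (+0.34) + (+0.58) + (-0.99) + (+0.032) = -1.508 W/m²/K.
ΔT = −F/λ = −2.6/(-1.508) = 1.7 °C.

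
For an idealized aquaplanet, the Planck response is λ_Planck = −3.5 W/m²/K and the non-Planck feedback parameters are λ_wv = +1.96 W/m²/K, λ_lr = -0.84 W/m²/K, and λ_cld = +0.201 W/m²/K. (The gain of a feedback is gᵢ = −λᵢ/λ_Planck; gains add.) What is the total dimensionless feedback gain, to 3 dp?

0.377

Convert to gains: g_wv = 1.96/3.5 = 0.56; g_lr = -0.84/3.5 = -0.24; g_cld = 0.201/3.5 = 0.05743.
Total gain g = 0.37743.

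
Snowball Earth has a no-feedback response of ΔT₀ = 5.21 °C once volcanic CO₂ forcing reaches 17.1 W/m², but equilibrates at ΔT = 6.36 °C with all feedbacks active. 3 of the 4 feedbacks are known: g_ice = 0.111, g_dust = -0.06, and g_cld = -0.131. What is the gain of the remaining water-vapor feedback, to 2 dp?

Amplification A = ΔT/ΔT₀ = 6.36/5.21 = 1.221.
Total gain g = 1 − 1/A = 1 − 1/1.221 = 0.181.
Known gains sum to 0.111 − 0.06 − 0.131 = -0.08.
g_wv = 0.181 + 0.08 = 0.26.

0.26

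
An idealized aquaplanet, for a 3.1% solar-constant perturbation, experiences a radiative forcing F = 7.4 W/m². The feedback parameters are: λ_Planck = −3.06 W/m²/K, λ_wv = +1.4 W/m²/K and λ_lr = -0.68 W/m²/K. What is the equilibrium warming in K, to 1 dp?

Net feedback parameter λ = (−3.06) + (+1.4) + (-0.68) = -2.34 W/m²/K.
ΔT = −F/λ = −7.4/(-2.34) = 3.2 K.

3.2 K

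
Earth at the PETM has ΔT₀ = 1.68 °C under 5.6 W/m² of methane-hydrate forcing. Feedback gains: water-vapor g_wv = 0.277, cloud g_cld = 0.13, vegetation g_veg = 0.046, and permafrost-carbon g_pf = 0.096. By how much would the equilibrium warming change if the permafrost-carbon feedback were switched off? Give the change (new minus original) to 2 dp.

-0.65 °C

Original: g = 0.549, ΔT = 1.68/(1−0.549) = 3.7251 °C.
Without permafrost-carbon: g' = 0.453, ΔT' = 1.68/(1−0.453) = 3.0713 °C.
Change = 3.0713 − 3.7251 = -0.65 °C.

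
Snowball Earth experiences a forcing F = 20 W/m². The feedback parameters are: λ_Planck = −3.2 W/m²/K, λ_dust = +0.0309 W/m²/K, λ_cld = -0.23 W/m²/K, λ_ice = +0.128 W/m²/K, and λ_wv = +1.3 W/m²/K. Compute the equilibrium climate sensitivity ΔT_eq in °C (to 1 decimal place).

10.1 °C

Net feedback parameter λ = (−3.2) + (+0.0309) + (-0.23) + (+0.128) + (+1.3) = -1.9711 W/m²/K.
ΔT = −F/λ = −20/(-1.9711) = 10.1 °C.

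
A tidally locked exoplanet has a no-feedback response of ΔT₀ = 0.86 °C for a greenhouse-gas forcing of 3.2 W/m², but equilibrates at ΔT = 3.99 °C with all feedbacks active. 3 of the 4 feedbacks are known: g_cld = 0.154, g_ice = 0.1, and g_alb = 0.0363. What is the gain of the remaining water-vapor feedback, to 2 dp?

Amplification A = ΔT/ΔT₀ = 3.99/0.86 = 4.64.
Total gain g = 1 − 1/A = 1 − 1/4.64 = 0.7845.
Known gains sum to 0.154 + 0.1 + 0.0363 = 0.2903.
g_wv = 0.7845 − 0.2903 = 0.49.

0.49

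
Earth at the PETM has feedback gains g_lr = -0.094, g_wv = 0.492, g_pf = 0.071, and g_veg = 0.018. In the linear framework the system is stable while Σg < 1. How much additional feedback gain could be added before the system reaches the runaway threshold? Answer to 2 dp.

Current total gain = -0.094 + 0.492 + 0.071 + 0.018 = 0.487.
Margin to runaway = 1 − 0.487 = 0.51.

0.51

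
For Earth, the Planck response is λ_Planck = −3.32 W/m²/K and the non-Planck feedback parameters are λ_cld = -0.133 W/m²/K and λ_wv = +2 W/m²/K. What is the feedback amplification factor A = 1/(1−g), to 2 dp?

2.28

Convert to gains: g_cld = -0.133/3.32 = -0.04006; g_wv = 2/3.32 = 0.6024.
Total gain g = 0.56234.
A = 1/(1 − 0.56234) = 2.28.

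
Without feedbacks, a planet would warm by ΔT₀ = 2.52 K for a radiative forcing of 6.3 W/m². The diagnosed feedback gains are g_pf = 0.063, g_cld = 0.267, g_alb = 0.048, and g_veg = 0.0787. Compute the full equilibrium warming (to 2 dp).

Total gain g = 0.063 + 0.267 + 0.048 + 0.0787 = 0.4567.
Amplification A = 1/(1 − 0.4567) = 1.841.
ΔT = 2.52 × 1.841 = 4.64 K.

4.64 K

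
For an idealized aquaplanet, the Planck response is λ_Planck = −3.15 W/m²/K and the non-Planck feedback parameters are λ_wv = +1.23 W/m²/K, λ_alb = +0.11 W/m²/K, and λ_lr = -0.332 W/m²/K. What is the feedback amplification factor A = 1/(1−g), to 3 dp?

1.471

Convert to gains: g_wv = 1.23/3.15 = 0.3905; g_alb = 0.11/3.15 = 0.03492; g_lr = -0.332/3.15 = -0.1054.
Total gain g = 0.32002.
A = 1/(1 − 0.32002) = 1.471.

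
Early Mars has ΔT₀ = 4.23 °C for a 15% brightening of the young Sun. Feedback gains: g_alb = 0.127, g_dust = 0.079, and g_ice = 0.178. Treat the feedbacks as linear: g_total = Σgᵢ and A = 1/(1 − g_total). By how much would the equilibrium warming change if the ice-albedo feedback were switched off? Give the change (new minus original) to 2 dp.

-1.54 °C

Original: g = 0.384, ΔT = 4.23/(1−0.384) = 6.8669 °C.
Without ice-albedo: g' = 0.206, ΔT' = 4.23/(1−0.206) = 5.3275 °C.
Change = 5.3275 − 6.8669 = -1.54 °C.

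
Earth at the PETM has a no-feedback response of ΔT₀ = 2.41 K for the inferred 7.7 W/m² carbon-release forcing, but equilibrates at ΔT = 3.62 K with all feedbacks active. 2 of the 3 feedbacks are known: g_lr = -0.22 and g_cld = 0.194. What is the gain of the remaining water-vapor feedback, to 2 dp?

Amplification A = ΔT/ΔT₀ = 3.62/2.41 = 1.502.
Total gain g = 1 − 1/A = 1 − 1/1.502 = 0.3342.
Known gains sum to -0.22 + 0.194 = -0.026.
g_wv = 0.3342 + 0.026 = 0.36.

0.36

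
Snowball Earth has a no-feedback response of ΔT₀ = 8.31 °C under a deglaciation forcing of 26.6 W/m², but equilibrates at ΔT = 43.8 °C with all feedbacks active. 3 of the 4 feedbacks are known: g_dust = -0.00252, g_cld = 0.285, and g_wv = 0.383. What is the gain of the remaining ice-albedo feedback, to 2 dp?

Amplification A = ΔT/ΔT₀ = 43.8/8.31 = 5.271.
Total gain g = 1 − 1/A = 1 − 1/5.271 = 0.8103.
Known gains sum to -0.00252 + 0.285 + 0.383 = 0.66548.
g_ice = 0.8103 − 0.66548 = 0.14.

0.14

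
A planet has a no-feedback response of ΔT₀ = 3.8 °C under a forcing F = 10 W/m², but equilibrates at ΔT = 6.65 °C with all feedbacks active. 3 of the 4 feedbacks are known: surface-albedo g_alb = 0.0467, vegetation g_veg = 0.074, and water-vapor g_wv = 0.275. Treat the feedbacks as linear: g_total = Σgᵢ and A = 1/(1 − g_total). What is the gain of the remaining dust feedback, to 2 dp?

Amplification A = ΔT/ΔT₀ = 6.65/3.8 = 1.75.
Total gain g = 1 − 1/A = 1 − 1/1.75 = 0.4286.
Known gains sum to 0.0467 + 0.074 + 0.275 = 0.3957.
g_dust = 0.4286 − 0.3957 = 0.03.

0.03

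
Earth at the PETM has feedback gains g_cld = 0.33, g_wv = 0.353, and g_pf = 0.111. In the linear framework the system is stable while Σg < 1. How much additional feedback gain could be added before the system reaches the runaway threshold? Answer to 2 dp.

0.21

Current total gain = 0.33 + 0.353 + 0.111 = 0.794.
Margin to runaway = 1 − 0.794 = 0.21.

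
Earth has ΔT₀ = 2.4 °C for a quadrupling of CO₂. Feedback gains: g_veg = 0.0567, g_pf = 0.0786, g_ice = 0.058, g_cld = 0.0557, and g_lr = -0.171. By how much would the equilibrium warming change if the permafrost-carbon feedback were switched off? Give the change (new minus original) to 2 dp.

Original: g = 0.078, ΔT = 2.4/(1−0.078) = 2.6030 °C.
Without permafrost-carbon: g' = -0.0006, ΔT' = 2.4/(1+0.0006) = 2.3986 °C.
Change = 2.3986 − 2.6030 = -0.20 °C.

-0.20 °C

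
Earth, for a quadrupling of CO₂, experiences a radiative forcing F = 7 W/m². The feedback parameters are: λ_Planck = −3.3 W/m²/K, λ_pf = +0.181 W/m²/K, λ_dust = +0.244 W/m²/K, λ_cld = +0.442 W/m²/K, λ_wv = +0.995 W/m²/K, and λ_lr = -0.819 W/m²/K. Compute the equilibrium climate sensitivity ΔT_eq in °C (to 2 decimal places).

3.10 °C

Net feedback parameter λ = (−3.3) + (+0.181) + (+0.244) + (+0.442) + (+0.995) + (-0.819) = -2.257 W/m²/K.
ΔT = −F/λ = −7/(-2.257) = 3.10 °C.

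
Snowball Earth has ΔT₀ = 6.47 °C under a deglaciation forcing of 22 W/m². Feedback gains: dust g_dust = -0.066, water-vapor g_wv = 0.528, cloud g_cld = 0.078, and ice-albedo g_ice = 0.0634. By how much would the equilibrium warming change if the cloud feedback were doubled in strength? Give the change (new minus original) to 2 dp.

3.99 °C

Original: g = 0.6034, ΔT = 6.47/(1−0.6034) = 16.3137 °C.
With doubled cloud: g' = 0.6814, ΔT' = 6.47/(1−0.6814) = 20.3076 °C.
Change = 20.3076 − 16.3137 = 3.99 °C.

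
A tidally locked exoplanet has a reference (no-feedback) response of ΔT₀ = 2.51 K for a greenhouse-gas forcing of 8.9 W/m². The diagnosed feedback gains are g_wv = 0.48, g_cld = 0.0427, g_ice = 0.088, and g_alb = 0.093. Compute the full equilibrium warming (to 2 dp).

Total gain g = 0.48 + 0.0427 + 0.088 + 0.093 = 0.7037.
Amplification A = 1/(1 − 0.7037) = 3.375.
ΔT = 2.51 × 3.375 = 8.47 K.

8.47 K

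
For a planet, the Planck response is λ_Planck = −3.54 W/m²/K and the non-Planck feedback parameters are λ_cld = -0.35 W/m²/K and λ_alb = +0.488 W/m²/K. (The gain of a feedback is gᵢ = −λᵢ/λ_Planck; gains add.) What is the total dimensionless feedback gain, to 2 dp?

Convert to gains: g_cld = -0.35/3.54 = -0.09887; g_alb = 0.488/3.54 = 0.1379.
Total gain g = 0.03903.

0.04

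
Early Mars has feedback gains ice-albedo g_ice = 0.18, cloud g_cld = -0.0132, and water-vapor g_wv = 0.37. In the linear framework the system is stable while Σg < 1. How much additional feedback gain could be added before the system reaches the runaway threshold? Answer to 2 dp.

0.46

Current total gain = 0.18 − 0.0132 + 0.37 = 0.5368.
Margin to runaway = 1 − 0.5368 = 0.46.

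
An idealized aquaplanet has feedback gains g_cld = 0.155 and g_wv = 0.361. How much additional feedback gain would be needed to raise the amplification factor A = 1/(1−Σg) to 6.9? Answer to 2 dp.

0.34

Current total gain = 0.516.
Target gain for A = 6.9: g* = 1 − 1/6.9 = 0.8551.
Additional gain needed = 0.8551 − 0.516 = 0.34.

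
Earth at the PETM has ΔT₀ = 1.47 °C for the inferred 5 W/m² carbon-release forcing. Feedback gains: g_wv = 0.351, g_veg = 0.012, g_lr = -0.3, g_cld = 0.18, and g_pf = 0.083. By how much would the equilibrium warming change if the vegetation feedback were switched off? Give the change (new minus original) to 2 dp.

-0.04 °C

Original: g = 0.326, ΔT = 1.47/(1−0.326) = 2.1810 °C.
Without vegetation: g' = 0.314, ΔT' = 1.47/(1−0.314) = 2.1429 °C.
Change = 2.1429 − 2.1810 = -0.04 °C.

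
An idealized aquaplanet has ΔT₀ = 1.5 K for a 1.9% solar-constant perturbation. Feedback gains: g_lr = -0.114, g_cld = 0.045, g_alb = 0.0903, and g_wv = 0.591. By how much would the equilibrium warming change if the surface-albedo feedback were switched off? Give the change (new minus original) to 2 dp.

-0.73 K

Original: g = 0.6123, ΔT = 1.5/(1−0.6123) = 3.8690 K.
Without surface-albedo: g' = 0.522, ΔT' = 1.5/(1−0.522) = 3.1381 K.
Change = 3.1381 − 3.8690 = -0.73 K.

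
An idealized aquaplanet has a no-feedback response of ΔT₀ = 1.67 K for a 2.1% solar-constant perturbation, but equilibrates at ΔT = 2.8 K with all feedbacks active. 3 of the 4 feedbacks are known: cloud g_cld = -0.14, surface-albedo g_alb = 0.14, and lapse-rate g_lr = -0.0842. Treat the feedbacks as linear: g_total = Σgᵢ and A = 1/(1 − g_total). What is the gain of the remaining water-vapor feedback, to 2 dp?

0.49

Amplification A = ΔT/ΔT₀ = 2.8/1.67 = 1.677.
Total gain g = 1 − 1/A = 1 − 1/1.677 = 0.4037.
Known gains sum to -0.14 + 0.14 − 0.0842 = -0.0842.
g_wv = 0.4037 + 0.0842 = 0.49.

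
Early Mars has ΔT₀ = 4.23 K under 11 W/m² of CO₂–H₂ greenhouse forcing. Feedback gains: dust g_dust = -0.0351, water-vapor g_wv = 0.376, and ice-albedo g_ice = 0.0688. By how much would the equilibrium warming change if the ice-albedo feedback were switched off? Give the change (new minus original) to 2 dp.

Original: g = 0.4097, ΔT = 4.23/(1−0.4097) = 7.1658 K.
Without ice-albedo: g' = 0.3409, ΔT' = 4.23/(1−0.3409) = 6.4178 K.
Change = 6.4178 − 7.1658 = -0.75 K.

-0.75 K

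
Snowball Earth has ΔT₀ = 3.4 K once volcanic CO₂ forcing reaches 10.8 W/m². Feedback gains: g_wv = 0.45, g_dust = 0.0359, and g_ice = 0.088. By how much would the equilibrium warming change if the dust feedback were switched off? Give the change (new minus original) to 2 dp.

Original: g = 0.5739, ΔT = 3.4/(1−0.5739) = 7.9793 K.
Without dust: g' = 0.538, ΔT' = 3.4/(1−0.538) = 7.3593 K.
Change = 7.3593 − 7.9793 = -0.62 K.

-0.62 K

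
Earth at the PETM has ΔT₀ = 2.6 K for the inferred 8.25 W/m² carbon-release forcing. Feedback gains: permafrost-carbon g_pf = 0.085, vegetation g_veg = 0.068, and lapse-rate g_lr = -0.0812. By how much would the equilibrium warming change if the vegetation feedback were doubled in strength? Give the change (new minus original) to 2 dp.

Original: g = 0.0718, ΔT = 2.6/(1−0.0718) = 2.8011 K.
With doubled vegetation: g' = 0.1398, ΔT' = 2.6/(1−0.1398) = 3.0226 K.
Change = 3.0226 − 2.8011 = 0.22 K.

0.22 K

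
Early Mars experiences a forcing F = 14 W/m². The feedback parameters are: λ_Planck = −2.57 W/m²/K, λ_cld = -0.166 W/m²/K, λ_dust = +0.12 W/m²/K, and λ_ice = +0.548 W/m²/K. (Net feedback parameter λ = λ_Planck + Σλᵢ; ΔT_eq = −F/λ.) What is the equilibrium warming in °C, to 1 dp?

Net feedback parameter λ = (−2.57) + (-0.166) + (+0.12) + (+0.548) = -2.068 W/m²/K.
ΔT = −F/λ = −14/(-2.068) = 6.8 °C.

6.8 °C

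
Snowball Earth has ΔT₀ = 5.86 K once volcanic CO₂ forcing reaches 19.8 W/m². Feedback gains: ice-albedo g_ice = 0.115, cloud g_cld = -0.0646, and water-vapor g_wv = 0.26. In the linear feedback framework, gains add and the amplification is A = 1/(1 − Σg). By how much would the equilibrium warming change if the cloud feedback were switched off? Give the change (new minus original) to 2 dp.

Original: g = 0.3104, ΔT = 5.86/(1−0.3104) = 8.4977 K.
Without cloud: g' = 0.375, ΔT' = 5.86/(1−0.375) = 9.3760 K.
Change = 9.3760 − 8.4977 = 0.88 K.

0.88 K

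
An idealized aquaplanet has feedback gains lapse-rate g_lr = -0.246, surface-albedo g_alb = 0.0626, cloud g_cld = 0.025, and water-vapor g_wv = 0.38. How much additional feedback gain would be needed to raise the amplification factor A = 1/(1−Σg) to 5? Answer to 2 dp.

Current total gain = 0.2216.
Target gain for A = 5: g* = 1 − 1/5 = 0.8.
Additional gain needed = 0.8 − 0.2216 = 0.58.

0.58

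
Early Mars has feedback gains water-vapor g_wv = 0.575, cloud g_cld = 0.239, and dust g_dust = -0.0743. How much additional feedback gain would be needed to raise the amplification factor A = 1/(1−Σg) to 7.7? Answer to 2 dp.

Current total gain = 0.7397.
Target gain for A = 7.7: g* = 1 − 1/7.7 = 0.8701.
Additional gain needed = 0.8701 − 0.7397 = 0.13.

0.13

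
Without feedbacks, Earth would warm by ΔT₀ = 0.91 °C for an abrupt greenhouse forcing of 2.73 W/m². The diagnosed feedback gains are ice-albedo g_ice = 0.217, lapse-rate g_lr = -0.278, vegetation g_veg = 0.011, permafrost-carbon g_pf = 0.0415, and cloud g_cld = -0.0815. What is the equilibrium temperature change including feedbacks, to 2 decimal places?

Total gain g = 0.217 − 0.278 + 0.011 + 0.0415 − 0.0815 = -0.09.
Amplification A = 1/(1 + 0.09) = 0.9174.
ΔT = 0.91 × 0.9174 = 0.83 °C.

0.83 °C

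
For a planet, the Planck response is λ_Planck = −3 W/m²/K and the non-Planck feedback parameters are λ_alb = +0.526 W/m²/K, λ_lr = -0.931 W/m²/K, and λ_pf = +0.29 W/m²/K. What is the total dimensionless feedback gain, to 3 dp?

-0.038

Convert to gains: g_alb = 0.526/3 = 0.1753; g_lr = -0.931/3 = -0.3103; g_pf = 0.29/3 = 0.09667.
Total gain g = -0.03833.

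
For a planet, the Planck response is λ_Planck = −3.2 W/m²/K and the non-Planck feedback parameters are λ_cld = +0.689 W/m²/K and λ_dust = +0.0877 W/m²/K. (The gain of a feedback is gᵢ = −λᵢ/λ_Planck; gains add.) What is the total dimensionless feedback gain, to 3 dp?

0.243

Convert to gains: g_cld = 0.689/3.2 = 0.2153; g_dust = 0.0877/3.2 = 0.02741.
Total gain g = 0.24271.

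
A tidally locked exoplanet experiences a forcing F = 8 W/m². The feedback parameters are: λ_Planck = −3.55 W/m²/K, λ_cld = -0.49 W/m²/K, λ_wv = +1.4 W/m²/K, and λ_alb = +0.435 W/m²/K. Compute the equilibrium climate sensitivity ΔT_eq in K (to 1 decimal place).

Net feedback parameter λ = (−3.55) + (-0.49) + (+1.4) + (+0.435) = -2.205 W/m²/K.
ΔT = −F/λ = −8/(-2.205) = 3.6 K.

3.6 K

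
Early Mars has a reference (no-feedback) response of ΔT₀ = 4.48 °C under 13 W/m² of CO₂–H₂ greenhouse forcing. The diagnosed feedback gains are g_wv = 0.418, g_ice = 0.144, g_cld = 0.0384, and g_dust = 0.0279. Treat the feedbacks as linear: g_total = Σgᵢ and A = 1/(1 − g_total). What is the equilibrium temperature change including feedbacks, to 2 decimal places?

12.05 °C

Total gain g = 0.418 + 0.144 + 0.0384 + 0.0279 = 0.6283.
Amplification A = 1/(1 − 0.6283) = 2.69.
ΔT = 4.48 × 2.69 = 12.05 °C.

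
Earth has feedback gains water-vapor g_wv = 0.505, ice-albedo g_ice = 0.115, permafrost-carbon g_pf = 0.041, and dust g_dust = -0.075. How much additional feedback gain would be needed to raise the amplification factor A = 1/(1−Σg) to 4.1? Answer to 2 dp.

0.17

Current total gain = 0.586.
Target gain for A = 4.1: g* = 1 − 1/4.1 = 0.7561.
Additional gain needed = 0.7561 − 0.586 = 0.17.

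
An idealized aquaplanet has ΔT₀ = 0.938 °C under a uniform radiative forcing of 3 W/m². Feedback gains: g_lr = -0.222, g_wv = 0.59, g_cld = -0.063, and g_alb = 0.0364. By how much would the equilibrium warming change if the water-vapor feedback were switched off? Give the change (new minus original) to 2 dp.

-0.67 °C

Original: g = 0.3414, ΔT = 0.938/(1−0.3414) = 1.4242 °C.
Without water-vapor: g' = -0.2486, ΔT' = 0.938/(1+0.2486) = 0.7512 °C.
Change = 0.7512 − 1.4242 = -0.67 °C.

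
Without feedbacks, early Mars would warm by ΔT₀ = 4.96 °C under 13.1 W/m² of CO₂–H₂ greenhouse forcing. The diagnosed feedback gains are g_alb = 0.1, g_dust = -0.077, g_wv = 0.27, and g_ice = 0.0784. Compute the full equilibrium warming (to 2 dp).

7.89 °C

Total gain g = 0.1 − 0.077 + 0.27 + 0.0784 = 0.3714.
Amplification A = 1/(1 − 0.3714) = 1.591.
ΔT = 4.96 × 1.591 = 7.89 °C.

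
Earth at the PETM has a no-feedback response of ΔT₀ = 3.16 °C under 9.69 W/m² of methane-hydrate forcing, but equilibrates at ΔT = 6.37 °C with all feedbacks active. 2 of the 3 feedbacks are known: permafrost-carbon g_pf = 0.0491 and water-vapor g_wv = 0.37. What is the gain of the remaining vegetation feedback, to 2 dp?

Amplification A = ΔT/ΔT₀ = 6.37/3.16 = 2.016.
Total gain g = 1 − 1/A = 1 − 1/2.016 = 0.504.
Known gains sum to 0.0491 + 0.37 = 0.4191.
g_veg = 0.504 − 0.4191 = 0.08.

0.08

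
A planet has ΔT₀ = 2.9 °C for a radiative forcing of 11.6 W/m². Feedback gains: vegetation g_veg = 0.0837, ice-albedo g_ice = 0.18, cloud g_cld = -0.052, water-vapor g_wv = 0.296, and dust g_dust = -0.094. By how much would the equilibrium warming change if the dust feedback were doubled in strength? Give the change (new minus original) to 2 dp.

Original: g = 0.4137, ΔT = 2.9/(1−0.4137) = 4.9463 °C.
With doubled dust: g' = 0.3197, ΔT' = 2.9/(1−0.3197) = 4.2628 °C.
Change = 4.2628 − 4.9463 = -0.68 °C.

-0.68 °C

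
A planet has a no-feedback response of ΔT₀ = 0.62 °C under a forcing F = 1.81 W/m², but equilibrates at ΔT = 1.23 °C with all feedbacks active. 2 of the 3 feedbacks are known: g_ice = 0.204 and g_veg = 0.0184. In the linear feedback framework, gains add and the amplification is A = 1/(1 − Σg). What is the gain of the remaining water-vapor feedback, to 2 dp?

0.27

Amplification A = ΔT/ΔT₀ = 1.23/0.62 = 1.984.
Total gain g = 1 − 1/A = 1 − 1/1.984 = 0.496.
Known gains sum to 0.204 + 0.0184 = 0.2224.
g_wv = 0.496 − 0.2224 = 0.27.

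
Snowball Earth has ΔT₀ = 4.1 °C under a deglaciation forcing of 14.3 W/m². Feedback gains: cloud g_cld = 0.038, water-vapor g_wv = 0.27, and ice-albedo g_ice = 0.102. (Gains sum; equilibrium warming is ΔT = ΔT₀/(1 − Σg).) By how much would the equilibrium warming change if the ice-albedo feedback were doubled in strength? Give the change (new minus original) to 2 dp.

1.45 °C

Original: g = 0.41, ΔT = 4.1/(1−0.41) = 6.9492 °C.
With doubled ice-albedo: g' = 0.512, ΔT' = 4.1/(1−0.512) = 8.4016 °C.
Change = 8.4016 − 6.9492 = 1.45 °C.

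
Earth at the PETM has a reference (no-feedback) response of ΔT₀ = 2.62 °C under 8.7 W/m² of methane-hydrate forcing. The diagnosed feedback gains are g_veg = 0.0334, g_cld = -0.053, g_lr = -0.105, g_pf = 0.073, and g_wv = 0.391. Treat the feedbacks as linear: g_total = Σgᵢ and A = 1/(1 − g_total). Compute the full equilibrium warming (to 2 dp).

3.97 °C

Total gain g = 0.0334 − 0.053 − 0.105 + 0.073 + 0.391 = 0.3394.
Amplification A = 1/(1 − 0.3394) = 1.514.
ΔT = 2.62 × 1.514 = 3.97 °C.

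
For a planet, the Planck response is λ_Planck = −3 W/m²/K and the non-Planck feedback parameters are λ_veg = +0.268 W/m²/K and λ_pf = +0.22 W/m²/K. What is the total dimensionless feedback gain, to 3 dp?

0.163

Convert to gains: g_veg = 0.268/3 = 0.08933; g_pf = 0.22/3 = 0.07333.
Total gain g = 0.16266.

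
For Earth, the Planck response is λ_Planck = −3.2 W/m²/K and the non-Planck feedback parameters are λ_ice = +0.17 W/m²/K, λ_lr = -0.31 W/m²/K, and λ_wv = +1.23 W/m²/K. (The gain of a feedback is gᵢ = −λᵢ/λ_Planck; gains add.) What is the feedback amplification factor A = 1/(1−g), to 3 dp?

1.517

Convert to gains: g_ice = 0.17/3.2 = 0.05312; g_lr = -0.31/3.2 = -0.09687; g_wv = 1.23/3.2 = 0.3844.
Total gain g = 0.34065.
A = 1/(1 − 0.34065) = 1.517.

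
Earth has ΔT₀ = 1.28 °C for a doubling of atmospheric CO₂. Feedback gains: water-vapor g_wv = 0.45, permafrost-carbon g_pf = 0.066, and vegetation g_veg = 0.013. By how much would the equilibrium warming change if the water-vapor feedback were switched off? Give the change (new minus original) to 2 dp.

-1.33 °C

Original: g = 0.529, ΔT = 1.28/(1−0.529) = 2.7176 °C.
Without water-vapor: g' = 0.079, ΔT' = 1.28/(1−0.079) = 1.3898 °C.
Change = 1.3898 − 2.7176 = -1.33 °C.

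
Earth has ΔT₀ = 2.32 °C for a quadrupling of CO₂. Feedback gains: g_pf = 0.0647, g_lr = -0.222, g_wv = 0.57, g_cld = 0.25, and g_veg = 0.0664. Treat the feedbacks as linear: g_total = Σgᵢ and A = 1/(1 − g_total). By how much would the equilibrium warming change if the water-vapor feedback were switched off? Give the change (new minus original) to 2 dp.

Original: g = 0.7291, ΔT = 2.32/(1−0.7291) = 8.5640 °C.
Without water-vapor: g' = 0.1591, ΔT' = 2.32/(1−0.1591) = 2.7589 °C.
Change = 2.7589 − 8.5640 = -5.81 °C.

-5.81 °C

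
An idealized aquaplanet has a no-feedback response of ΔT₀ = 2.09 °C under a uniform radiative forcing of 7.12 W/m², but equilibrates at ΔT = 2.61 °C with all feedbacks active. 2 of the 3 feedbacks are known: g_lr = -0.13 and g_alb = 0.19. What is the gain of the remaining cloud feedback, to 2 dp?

Amplification A = ΔT/ΔT₀ = 2.61/2.09 = 1.249.
Total gain g = 1 − 1/A = 1 − 1/1.249 = 0.1994.
Known gains sum to -0.13 + 0.19 = 0.06.
g_cld = 0.1994 − 0.06 = 0.14.

0.14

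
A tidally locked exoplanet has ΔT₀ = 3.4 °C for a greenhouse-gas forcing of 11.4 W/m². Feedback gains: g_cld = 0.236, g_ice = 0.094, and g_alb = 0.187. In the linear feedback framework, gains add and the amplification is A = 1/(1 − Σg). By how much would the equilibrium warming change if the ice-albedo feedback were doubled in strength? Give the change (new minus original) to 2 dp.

Original: g = 0.517, ΔT = 3.4/(1−0.517) = 7.0393 °C.
With doubled ice-albedo: g' = 0.611, ΔT' = 3.4/(1−0.611) = 8.7404 °C.
Change = 8.7404 − 7.0393 = 1.70 °C.

1.70 °C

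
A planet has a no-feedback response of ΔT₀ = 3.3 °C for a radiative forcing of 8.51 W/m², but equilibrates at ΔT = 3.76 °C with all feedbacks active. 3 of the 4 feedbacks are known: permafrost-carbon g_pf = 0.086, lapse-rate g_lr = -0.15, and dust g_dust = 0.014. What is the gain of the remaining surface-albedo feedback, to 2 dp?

0.17

Amplification A = ΔT/ΔT₀ = 3.76/3.3 = 1.139.
Total gain g = 1 − 1/A = 1 − 1/1.139 = 0.122.
Known gains sum to 0.086 − 0.15 + 0.014 = -0.05.
g_alb = 0.122 + 0.05 = 0.17.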